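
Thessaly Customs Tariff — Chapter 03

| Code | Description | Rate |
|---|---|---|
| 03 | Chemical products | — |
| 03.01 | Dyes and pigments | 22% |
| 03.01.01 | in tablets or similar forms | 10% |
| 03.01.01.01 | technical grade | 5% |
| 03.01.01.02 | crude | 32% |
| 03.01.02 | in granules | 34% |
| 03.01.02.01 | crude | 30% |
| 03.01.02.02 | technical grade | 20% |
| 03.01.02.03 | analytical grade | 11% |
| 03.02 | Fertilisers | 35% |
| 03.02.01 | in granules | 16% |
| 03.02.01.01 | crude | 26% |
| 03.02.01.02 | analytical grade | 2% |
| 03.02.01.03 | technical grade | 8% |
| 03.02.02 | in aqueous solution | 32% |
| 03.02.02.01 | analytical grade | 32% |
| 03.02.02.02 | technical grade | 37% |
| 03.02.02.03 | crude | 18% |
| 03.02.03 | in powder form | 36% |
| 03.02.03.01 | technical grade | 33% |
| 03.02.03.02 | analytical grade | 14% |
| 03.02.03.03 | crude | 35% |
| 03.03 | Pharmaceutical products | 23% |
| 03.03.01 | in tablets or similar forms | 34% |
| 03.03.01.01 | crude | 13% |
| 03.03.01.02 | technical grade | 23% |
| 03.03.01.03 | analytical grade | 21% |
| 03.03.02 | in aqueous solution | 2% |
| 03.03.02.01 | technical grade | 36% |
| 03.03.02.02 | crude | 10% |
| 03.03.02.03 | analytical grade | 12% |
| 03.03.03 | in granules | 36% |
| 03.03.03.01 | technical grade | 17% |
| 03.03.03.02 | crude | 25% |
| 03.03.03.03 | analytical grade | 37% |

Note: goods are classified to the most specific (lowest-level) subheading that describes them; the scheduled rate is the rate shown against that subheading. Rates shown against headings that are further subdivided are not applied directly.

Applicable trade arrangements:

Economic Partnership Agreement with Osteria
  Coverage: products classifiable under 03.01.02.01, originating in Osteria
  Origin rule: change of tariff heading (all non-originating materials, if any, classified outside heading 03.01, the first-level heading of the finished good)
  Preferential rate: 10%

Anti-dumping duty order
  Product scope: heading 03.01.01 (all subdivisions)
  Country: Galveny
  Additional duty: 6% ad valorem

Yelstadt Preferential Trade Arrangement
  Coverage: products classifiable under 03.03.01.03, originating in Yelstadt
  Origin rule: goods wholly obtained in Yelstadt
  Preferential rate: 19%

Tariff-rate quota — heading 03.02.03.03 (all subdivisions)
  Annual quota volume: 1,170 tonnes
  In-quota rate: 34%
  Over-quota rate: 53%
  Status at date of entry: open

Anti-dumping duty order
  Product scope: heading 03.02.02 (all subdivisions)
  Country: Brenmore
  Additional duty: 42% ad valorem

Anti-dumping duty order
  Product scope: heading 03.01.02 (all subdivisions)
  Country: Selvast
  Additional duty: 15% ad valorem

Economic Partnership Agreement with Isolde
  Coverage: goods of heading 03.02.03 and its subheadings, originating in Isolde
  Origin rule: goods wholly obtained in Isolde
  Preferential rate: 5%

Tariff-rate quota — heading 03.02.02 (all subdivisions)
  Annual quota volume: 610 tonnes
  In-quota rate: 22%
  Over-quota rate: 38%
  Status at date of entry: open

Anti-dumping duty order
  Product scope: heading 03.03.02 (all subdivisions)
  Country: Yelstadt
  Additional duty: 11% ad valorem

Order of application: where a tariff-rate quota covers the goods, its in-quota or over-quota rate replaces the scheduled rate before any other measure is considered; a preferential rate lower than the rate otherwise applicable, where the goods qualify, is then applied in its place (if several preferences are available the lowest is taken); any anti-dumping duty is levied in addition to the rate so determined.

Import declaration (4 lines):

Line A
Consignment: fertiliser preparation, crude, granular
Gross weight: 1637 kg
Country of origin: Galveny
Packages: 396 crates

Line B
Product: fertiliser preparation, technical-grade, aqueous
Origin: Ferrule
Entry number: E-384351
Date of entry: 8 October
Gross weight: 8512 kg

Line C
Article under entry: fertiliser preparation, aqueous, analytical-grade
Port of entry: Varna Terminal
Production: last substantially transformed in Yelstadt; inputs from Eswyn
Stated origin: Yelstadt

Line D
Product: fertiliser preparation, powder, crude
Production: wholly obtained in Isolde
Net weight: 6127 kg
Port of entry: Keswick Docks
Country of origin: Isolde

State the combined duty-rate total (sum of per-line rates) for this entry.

Line A: fertiliser → 03.02; granular → 03.02.01; crude → 03.02.01.01. Scheduled 26%. No special measure applies. → 26%.
Line B: fertiliser → 03.02; aqueous → 03.02.02; technical-grade → 03.02.02.02. Scheduled 37%. quota on 03.02.02 open → in-quota 22%. → 22%.
Line C: fertiliser → 03.02; aqueous → 03.02.02; analytical-grade → 03.02.02.01. Scheduled 32%. quota on 03.02.02 open → in-quota 22%; Yelstadt agreement on 03.03.01.03: 03.02.02.01 not covered. → 22%.
Line D: fertiliser → 03.02; powder → 03.02.03; crude → 03.02.03.03. Scheduled 35%. quota on 03.02.03.03 open → in-quota 34%; Isolde agreement on 03.02.03: wholly obtained → 5% available; preferential 5%. → 5%.
Sum: 26% + 22% + 22% + 5% = 75%.

75%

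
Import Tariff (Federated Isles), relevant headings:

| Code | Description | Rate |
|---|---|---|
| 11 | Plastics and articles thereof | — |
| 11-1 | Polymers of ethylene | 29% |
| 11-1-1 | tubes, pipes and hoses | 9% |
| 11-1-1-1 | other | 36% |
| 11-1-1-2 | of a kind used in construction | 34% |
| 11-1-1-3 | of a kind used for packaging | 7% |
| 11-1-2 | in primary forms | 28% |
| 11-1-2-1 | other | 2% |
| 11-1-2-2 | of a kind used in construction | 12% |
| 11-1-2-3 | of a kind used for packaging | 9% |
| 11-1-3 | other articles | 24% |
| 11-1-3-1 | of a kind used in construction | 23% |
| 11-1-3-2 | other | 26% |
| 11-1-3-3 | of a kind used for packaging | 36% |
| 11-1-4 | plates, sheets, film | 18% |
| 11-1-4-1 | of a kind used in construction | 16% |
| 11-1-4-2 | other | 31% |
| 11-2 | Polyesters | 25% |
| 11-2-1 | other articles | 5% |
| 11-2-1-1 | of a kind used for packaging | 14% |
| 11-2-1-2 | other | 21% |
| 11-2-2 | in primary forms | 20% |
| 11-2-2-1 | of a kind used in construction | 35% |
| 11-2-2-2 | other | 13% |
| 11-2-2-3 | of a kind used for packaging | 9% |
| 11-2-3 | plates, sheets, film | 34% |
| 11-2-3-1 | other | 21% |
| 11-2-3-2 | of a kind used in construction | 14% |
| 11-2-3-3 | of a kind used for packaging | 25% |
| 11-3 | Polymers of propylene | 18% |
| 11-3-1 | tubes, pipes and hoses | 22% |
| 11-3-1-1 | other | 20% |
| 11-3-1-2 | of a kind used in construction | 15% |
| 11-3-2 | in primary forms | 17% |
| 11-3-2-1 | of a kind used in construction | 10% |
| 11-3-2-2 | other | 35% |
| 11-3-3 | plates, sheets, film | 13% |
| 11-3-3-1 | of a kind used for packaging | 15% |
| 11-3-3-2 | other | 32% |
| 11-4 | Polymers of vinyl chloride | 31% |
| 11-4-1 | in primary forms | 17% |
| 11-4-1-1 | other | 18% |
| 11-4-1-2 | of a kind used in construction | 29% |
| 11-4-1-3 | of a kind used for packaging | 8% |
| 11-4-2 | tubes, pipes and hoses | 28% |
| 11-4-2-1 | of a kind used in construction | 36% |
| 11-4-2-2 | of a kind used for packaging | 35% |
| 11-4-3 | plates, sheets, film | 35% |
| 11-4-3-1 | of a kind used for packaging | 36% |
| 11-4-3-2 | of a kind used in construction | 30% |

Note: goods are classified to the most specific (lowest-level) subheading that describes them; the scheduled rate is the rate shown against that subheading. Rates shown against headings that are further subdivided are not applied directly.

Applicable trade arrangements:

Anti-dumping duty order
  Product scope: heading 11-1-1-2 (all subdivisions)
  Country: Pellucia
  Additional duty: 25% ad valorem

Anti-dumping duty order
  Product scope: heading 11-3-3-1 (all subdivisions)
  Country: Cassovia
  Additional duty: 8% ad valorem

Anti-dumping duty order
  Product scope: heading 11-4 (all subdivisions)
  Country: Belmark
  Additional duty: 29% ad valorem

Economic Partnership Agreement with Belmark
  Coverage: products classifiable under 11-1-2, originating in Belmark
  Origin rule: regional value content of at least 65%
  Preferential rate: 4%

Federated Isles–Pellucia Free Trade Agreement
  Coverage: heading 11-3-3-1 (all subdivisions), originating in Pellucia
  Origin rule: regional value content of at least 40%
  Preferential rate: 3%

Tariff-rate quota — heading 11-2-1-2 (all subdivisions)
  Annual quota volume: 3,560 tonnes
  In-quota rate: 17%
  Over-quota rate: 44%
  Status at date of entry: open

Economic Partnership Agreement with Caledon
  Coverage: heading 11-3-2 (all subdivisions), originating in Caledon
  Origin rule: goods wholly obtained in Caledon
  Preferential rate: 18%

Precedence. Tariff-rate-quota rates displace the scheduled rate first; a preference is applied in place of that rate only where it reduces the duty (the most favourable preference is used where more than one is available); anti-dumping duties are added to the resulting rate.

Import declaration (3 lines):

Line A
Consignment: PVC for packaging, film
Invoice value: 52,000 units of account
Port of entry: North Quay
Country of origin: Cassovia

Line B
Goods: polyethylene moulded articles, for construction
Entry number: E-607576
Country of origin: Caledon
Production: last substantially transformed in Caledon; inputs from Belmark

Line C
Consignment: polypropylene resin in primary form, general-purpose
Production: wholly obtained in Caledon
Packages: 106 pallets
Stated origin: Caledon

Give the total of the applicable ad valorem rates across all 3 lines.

Line A: PVC → 11-4; film → 11-4-3; for packaging → 11-4-3-1. Scheduled 36%. No special measure applies. → 36%.
Line B: polyethylene → 11-1; moulded articles → 11-1-3; for construction → 11-1-3-1. Scheduled 23%. Caledon agreement on 11-3-2: 11-1-3-1 not covered. → 23%.
Line C: polypropylene → 11-3; resin in primary form → 11-3-2; general-purpose → 11-3-2-2. Scheduled 35%. Caledon agreement on 11-3-2: wholly obtained → 18% available; preferential 18%. → 18%.
Sum: 36% + 23% + 18% = 77%.

77%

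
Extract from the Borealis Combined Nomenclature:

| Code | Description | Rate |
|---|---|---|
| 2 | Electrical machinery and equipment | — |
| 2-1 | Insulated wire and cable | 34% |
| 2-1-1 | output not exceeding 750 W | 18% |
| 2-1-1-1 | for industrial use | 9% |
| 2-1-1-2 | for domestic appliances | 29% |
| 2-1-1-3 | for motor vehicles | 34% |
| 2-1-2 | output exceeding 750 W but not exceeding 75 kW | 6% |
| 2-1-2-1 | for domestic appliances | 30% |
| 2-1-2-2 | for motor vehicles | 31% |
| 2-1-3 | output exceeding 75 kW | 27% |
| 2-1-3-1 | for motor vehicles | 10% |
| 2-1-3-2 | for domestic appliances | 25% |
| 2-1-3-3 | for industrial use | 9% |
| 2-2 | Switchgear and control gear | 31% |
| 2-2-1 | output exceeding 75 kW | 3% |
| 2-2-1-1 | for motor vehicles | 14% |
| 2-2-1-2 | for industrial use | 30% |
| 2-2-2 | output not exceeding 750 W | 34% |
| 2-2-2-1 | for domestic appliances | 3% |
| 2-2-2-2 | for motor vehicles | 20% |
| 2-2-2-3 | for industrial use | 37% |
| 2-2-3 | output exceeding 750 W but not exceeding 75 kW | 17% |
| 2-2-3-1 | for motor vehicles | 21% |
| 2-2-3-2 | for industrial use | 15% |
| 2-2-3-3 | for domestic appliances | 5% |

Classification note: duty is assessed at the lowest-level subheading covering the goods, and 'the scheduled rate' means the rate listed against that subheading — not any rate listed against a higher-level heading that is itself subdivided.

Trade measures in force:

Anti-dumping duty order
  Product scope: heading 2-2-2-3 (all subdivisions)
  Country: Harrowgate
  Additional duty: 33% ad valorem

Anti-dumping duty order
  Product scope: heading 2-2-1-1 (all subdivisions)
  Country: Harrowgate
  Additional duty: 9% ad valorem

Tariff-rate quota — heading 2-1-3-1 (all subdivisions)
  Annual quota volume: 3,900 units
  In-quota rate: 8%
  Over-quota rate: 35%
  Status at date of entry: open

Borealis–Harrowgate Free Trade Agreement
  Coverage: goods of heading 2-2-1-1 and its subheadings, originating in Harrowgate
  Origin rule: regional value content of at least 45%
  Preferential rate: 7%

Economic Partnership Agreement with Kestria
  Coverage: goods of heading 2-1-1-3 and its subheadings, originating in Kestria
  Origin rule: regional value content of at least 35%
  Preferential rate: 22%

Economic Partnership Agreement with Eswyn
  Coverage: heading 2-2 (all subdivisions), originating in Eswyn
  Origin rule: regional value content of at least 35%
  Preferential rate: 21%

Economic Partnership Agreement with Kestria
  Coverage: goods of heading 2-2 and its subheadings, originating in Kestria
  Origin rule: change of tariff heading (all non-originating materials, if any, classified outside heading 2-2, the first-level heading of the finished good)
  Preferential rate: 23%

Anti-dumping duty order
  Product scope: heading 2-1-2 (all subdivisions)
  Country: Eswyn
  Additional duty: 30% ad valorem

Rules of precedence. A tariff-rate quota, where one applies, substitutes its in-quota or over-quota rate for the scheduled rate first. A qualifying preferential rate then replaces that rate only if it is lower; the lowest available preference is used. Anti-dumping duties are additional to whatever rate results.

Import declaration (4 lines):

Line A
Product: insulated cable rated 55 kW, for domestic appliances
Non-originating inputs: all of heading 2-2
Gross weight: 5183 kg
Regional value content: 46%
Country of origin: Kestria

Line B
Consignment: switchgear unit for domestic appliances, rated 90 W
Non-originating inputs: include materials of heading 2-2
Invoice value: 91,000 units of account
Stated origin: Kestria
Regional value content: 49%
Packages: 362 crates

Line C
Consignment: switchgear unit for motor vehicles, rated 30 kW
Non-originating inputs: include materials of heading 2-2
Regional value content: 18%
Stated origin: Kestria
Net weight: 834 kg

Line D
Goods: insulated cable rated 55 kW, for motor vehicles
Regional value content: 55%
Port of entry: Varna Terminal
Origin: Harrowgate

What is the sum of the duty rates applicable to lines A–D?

85%

Line A: insulated cable → 2-1; rated 55 kW → 2-1-2; for domestic appliances → 2-1-2-1. Scheduled 30%. Kestria agreement on 2-1-1-3: 2-1-2-1 not covered; Kestria agreement on 2-2: 2-1-2-1 not covered. → 30%.
Line B: switchgear unit → 2-2; rated 90 W → 2-2-2; for domestic appliances → 2-2-2-1. Scheduled 3%. Kestria agreement on 2-1-1-3: 2-2-2-1 not covered; Kestria agreement on 2-2: CTH not met. → 3%.
Line C: switchgear unit → 2-2; rated 30 kW → 2-2-3; for motor vehicles → 2-2-3-1. Scheduled 21%. Kestria agreement on 2-1-1-3: 2-2-3-1 not covered; Kestria agreement on 2-2: CTH not met. → 21%.
Line D: insulated cable → 2-1; rated 55 kW → 2-1-2; for motor vehicles → 2-1-2-2. Scheduled 31%. Harrowgate agreement on 2-2-1-1: 2-1-2-2 not covered. → 31%.
Sum: 30% + 3% + 21% + 31% = 85%.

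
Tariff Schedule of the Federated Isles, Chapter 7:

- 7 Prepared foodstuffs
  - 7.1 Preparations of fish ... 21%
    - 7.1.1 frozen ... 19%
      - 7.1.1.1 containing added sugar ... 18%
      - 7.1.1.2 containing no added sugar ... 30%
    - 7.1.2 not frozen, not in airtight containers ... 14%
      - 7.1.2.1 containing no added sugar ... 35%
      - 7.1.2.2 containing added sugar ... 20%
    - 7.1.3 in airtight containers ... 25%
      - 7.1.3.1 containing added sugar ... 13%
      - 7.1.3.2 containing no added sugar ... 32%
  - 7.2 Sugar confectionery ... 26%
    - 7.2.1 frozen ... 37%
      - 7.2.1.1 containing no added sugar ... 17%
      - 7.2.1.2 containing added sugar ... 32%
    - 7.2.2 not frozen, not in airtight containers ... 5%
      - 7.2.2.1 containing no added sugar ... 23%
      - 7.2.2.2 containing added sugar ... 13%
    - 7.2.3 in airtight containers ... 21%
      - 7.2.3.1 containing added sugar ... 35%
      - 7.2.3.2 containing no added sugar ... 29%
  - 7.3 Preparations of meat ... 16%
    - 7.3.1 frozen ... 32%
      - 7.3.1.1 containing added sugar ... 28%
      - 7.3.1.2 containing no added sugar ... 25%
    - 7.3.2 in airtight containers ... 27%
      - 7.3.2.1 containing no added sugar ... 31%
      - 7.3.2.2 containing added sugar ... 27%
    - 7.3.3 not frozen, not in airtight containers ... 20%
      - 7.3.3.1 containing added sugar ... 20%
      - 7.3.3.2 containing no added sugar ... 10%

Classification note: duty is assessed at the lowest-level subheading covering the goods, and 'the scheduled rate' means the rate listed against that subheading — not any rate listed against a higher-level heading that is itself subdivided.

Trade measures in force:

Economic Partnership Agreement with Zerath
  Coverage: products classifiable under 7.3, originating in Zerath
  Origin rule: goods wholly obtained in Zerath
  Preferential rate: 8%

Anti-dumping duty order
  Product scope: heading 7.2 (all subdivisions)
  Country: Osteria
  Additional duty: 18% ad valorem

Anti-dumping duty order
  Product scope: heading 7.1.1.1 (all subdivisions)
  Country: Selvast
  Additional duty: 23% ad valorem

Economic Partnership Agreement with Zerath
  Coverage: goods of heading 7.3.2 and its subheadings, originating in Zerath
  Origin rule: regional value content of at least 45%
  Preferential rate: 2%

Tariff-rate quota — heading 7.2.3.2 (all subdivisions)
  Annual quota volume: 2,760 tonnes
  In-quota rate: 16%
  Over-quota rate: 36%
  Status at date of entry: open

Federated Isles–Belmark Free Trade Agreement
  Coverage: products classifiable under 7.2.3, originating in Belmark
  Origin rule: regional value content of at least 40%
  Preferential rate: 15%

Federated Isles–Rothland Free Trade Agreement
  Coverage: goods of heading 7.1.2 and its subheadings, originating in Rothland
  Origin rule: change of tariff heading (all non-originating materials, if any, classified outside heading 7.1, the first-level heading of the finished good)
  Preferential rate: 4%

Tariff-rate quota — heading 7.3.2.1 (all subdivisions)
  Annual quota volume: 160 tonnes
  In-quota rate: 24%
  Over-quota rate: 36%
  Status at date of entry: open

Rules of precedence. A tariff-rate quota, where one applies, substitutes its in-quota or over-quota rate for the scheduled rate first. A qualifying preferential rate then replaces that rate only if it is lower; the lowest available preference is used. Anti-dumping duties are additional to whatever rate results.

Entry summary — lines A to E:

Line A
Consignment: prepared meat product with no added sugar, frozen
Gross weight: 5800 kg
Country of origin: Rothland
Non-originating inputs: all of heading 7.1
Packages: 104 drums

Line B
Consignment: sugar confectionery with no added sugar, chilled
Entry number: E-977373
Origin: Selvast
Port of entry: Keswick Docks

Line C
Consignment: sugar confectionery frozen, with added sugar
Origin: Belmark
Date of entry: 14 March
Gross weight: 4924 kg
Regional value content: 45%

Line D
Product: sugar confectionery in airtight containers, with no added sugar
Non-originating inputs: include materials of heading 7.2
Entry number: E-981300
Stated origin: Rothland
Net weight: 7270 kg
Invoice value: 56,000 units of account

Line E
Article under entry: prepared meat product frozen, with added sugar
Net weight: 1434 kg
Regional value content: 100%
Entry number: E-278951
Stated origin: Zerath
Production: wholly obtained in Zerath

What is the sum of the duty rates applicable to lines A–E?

Line A: prepared meat product → 7.3; frozen → 7.3.1; with no added sugar → 7.3.1.2. Scheduled 25%. Rothland agreement on 7.1.2: 7.3.1.2 not covered. → 25%.
Line B: sugar confectionery → 7.2; chilled → 7.2.2; with no added sugar → 7.2.2.1. Scheduled 23%. No special measure applies. → 23%.
Line C: sugar confectionery → 7.2; frozen → 7.2.1; with added sugar → 7.2.1.2. Scheduled 32%. Belmark agreement on 7.2.3: 7.2.1.2 not covered. → 32%.
Line D: sugar confectionery → 7.2; in airtight containers → 7.2.3; with no added sugar → 7.2.3.2. Scheduled 29%. quota on 7.2.3.2 open → in-quota 16%; Rothland agreement on 7.1.2: 7.2.3.2 not covered. → 16%.
Line E: prepared meat product → 7.3; frozen → 7.3.1; with added sugar → 7.3.1.1. Scheduled 28%. Zerath agreement on 7.3: wholly obtained → 8% available; Zerath agreement on 7.3.2: 7.3.1.1 not covered; preferential 8%. → 8%.
Sum: 25% + 23% + 32% + 16% + 8% = 104%.

104%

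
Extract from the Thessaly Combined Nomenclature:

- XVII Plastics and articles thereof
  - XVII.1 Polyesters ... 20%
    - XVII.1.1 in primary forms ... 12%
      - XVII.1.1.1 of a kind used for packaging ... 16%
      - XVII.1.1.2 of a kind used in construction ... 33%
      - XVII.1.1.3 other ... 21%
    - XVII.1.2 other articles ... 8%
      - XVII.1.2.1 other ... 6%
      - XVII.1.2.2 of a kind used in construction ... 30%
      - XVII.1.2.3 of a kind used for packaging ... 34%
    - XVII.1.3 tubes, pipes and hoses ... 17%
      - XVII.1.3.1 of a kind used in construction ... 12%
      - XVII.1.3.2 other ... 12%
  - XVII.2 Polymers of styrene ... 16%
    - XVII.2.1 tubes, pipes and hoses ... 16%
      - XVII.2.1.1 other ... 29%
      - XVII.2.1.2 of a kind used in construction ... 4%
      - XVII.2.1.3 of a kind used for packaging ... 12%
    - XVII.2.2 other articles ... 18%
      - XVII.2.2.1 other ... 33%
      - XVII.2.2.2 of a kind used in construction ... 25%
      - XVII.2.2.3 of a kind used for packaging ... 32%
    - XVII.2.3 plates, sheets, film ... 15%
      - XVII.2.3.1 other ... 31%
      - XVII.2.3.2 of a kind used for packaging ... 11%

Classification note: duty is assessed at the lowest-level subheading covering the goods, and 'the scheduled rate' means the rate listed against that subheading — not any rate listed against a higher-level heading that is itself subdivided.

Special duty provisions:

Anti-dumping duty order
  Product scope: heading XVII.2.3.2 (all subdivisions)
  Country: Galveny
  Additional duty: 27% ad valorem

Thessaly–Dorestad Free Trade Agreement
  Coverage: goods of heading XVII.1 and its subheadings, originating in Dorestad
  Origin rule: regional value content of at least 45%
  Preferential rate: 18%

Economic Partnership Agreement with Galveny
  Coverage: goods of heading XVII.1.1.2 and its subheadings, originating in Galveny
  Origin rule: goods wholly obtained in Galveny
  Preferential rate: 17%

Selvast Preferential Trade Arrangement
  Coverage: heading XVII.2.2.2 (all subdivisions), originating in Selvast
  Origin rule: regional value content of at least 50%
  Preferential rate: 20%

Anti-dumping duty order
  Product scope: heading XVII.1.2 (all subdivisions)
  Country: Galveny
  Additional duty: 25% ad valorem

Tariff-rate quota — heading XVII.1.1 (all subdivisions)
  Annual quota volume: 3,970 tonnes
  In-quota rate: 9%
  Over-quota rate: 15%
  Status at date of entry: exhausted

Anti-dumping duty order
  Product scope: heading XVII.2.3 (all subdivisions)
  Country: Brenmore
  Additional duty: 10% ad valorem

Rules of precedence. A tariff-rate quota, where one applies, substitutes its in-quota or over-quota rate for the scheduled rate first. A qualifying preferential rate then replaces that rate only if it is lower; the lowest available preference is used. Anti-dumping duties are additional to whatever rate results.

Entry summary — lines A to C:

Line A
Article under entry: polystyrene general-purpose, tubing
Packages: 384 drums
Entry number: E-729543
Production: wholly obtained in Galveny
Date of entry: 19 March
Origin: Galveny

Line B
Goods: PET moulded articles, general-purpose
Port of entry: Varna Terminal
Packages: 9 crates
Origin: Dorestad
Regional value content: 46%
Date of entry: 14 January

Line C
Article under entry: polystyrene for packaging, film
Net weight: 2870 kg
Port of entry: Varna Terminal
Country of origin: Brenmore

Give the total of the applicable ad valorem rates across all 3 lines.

56%

Line A: polystyrene → XVII.2; tubing → XVII.2.1; general-purpose → XVII.2.1.1. Scheduled 29%. Galveny agreement on XVII.1.1.2: XVII.2.1.1 not covered. → 29%.
Line B: PET → XVII.1; moulded articles → XVII.1.2; general-purpose → XVII.1.2.1. Scheduled 6%. Dorestad agreement on XVII.1: RVC ≥ 45% → 18% available; preference 18% not lower than 6% → no reduction. → 6%.
Line C: polystyrene → XVII.2; film → XVII.2.3; for packaging → XVII.2.3.2. Scheduled 11%. anti-dumping (Brenmore, XVII.2.3): +10%; total 11% + 10% = 21%. → 21%.
Sum: 29% + 6% + 21% = 56%.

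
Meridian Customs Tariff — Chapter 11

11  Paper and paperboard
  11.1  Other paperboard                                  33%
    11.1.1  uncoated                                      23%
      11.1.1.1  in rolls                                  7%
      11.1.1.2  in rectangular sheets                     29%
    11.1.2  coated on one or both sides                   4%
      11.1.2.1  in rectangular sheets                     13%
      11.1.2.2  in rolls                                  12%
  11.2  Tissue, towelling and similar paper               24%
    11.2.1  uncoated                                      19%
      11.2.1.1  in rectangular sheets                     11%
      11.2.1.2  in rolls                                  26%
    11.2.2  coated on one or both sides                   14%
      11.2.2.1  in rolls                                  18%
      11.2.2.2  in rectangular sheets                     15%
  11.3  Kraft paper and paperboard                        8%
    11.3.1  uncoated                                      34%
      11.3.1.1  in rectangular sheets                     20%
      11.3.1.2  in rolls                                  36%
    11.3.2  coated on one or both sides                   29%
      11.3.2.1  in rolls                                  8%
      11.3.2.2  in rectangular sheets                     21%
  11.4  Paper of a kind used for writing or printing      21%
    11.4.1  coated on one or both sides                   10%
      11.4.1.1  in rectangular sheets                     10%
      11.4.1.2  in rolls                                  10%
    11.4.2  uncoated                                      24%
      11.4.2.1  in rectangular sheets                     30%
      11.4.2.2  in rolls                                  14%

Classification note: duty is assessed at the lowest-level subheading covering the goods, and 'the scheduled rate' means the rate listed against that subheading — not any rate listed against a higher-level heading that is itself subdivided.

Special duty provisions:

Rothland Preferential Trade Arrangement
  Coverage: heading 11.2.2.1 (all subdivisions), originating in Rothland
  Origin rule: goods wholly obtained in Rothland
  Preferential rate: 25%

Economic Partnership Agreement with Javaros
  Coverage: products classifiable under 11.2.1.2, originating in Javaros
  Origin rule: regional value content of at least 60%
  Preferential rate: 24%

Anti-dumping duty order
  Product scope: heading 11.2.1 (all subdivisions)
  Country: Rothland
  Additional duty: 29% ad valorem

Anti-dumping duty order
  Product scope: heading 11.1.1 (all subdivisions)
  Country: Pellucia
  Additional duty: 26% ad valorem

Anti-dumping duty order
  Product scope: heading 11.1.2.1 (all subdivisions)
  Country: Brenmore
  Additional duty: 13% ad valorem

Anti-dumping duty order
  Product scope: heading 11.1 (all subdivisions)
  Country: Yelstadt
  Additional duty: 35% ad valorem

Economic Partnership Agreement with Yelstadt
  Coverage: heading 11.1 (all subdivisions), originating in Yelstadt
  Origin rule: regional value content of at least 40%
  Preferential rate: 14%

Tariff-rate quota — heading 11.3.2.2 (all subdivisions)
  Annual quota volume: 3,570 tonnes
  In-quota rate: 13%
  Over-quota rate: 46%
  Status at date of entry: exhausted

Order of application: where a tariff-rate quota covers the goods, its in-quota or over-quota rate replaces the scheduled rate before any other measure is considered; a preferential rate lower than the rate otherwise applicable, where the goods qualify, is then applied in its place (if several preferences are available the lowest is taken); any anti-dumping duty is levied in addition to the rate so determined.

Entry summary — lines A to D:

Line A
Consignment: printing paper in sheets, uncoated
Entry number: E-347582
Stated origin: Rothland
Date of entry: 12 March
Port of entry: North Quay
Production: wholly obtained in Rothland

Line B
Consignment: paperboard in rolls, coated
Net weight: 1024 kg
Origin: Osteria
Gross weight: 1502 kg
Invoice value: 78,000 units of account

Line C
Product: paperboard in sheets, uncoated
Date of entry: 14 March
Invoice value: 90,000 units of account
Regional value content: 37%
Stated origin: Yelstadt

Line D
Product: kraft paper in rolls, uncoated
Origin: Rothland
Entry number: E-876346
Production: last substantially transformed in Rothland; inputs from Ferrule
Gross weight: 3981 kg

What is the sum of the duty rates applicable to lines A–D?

Line A: printing paper → 11.4; uncoated → 11.4.2; in sheets → 11.4.2.1. Scheduled 30%. Rothland agreement on 11.2.2.1: 11.4.2.1 not covered. → 30%.
Line B: paperboard → 11.1; coated → 11.1.2; in rolls → 11.1.2.2. Scheduled 12%. No special measure applies. → 12%.
Line C: paperboard → 11.1; uncoated → 11.1.1; in sheets → 11.1.1.2. Scheduled 29%. Yelstadt agreement on 11.1: RVC < 40%; anti-dumping (Yelstadt, 11.1): +35%; total 29% + 35% = 64%. → 64%.
Line D: kraft paper → 11.3; uncoated → 11.3.1; in rolls → 11.3.1.2. Scheduled 36%. Rothland agreement on 11.2.2.1: 11.3.1.2 not covered. → 36%.
Sum: 30% + 12% + 64% + 36% = 142%.

142%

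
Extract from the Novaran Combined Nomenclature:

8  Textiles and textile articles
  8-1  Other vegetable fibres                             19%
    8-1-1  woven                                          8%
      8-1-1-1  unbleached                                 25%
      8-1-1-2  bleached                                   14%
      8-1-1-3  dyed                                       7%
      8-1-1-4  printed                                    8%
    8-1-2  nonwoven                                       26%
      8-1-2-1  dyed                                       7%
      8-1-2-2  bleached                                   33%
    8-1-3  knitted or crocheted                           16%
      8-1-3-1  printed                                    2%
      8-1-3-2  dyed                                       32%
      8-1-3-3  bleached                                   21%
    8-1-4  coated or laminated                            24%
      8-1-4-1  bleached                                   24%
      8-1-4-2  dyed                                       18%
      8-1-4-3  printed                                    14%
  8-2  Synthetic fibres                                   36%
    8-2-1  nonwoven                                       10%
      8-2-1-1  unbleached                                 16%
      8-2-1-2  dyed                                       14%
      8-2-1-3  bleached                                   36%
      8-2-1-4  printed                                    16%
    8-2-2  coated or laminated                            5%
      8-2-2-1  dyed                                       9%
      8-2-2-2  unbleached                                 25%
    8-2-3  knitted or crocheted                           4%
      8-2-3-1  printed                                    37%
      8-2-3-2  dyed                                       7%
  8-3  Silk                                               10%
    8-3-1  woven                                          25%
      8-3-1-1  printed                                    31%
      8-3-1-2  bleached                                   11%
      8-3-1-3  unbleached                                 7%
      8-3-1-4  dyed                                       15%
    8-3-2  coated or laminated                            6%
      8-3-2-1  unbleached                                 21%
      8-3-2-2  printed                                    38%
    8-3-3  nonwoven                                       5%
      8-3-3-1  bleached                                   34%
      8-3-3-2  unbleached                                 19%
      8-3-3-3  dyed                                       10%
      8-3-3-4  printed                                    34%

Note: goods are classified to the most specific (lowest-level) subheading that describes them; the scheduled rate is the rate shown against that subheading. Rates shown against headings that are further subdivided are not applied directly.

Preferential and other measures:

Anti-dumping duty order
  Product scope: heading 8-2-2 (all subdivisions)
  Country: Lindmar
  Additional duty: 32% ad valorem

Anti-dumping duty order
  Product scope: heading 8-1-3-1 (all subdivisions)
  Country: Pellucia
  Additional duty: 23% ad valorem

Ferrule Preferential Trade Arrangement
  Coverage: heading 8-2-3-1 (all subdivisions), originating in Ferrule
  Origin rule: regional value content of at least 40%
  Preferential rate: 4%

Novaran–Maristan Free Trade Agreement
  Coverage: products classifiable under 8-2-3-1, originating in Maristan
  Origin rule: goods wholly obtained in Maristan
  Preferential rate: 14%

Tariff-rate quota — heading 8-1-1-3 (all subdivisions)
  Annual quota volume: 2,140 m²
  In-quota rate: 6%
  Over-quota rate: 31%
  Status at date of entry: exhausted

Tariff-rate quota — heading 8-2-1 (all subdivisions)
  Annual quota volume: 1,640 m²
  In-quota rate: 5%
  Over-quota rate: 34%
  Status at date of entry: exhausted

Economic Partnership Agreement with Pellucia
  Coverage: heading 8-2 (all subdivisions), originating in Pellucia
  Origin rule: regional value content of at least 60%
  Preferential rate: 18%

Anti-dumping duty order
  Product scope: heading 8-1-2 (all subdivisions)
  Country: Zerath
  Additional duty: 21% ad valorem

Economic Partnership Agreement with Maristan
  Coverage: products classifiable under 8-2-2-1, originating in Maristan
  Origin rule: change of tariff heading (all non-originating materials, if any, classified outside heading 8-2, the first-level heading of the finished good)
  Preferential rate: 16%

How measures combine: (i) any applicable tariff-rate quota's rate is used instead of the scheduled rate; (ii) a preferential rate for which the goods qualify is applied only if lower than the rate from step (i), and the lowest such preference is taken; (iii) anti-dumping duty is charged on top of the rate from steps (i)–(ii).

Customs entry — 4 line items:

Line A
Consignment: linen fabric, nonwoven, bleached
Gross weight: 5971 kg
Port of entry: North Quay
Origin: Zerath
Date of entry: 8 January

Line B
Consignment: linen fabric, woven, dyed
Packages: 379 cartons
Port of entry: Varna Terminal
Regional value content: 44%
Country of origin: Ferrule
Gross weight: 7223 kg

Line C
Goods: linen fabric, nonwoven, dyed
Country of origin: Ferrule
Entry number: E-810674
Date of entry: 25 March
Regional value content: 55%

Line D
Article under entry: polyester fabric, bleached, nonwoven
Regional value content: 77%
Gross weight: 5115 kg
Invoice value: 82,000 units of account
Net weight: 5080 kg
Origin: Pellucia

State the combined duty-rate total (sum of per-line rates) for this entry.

110%

Line A: linen → 8-1; nonwoven → 8-1-2; bleached → 8-1-2-2. Scheduled 33%. anti-dumping (Zerath, 8-1-2): +21%; total 33% + 21% = 54%. → 54%.
Line B: linen → 8-1; woven → 8-1-1; dyed → 8-1-1-3. Scheduled 7%. quota on 8-1-1-3 exhausted → over-quota 31%; Ferrule agreement on 8-2-3-1: 8-1-1-3 not covered. → 31%.
Line C: linen → 8-1; nonwoven → 8-1-2; dyed → 8-1-2-1. Scheduled 7%. Ferrule agreement on 8-2-3-1: 8-1-2-1 not covered. → 7%.
Line D: polyester → 8-2; nonwoven → 8-2-1; bleached → 8-2-1-3. Scheduled 36%. quota on 8-2-1 exhausted → over-quota 34%; Pellucia agreement on 8-2: RVC ≥ 60% → 18% available; preferential 18%. → 18%.
Sum: 54% + 31% + 7% + 18% = 110%.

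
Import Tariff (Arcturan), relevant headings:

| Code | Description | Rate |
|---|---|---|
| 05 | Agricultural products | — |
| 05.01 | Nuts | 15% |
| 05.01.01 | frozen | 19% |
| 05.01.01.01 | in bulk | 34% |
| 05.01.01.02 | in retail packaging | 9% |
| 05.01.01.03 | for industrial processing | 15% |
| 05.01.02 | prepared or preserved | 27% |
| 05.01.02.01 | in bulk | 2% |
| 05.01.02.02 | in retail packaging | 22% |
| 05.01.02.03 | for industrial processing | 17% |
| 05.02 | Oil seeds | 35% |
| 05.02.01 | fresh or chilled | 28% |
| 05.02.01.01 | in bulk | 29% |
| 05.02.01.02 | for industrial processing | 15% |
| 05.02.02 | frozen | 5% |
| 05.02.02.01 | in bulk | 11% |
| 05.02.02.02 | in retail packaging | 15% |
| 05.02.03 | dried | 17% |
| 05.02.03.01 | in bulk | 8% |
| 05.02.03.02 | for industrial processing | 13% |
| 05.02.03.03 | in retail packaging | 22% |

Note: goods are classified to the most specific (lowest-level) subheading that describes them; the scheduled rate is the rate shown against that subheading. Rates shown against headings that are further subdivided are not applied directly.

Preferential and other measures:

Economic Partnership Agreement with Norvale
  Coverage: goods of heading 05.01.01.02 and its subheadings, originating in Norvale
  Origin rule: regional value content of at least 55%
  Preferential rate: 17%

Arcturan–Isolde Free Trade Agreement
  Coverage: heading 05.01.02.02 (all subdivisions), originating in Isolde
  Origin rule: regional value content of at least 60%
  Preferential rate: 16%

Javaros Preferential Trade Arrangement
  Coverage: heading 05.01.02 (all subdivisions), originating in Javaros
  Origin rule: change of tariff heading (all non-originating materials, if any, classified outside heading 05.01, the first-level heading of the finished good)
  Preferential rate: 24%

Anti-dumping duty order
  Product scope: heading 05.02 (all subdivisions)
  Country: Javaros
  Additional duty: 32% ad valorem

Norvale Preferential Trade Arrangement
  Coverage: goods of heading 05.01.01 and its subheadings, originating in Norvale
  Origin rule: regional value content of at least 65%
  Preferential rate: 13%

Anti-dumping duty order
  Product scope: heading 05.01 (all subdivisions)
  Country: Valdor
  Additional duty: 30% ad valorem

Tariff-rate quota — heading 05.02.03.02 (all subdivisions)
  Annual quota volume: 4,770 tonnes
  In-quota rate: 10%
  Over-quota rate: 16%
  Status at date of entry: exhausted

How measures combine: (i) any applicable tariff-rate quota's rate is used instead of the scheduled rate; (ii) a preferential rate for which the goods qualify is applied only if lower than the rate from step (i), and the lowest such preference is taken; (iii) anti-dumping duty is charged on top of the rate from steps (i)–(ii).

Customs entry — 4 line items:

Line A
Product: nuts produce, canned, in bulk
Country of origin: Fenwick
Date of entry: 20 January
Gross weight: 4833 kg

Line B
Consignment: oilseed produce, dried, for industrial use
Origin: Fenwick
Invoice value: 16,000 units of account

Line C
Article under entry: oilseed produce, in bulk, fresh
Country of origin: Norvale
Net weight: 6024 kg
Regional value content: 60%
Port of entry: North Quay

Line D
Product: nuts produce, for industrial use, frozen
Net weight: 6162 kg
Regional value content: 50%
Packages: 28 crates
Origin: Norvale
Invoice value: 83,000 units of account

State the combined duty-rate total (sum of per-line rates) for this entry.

Line A: nuts → 05.01; canned → 05.01.02; in bulk → 05.01.02.01. Scheduled 2%. No special measure applies. → 2%.
Line B: oilseed → 05.02; dried → 05.02.03; for industrial use → 05.02.03.02. Scheduled 13%. quota on 05.02.03.02 exhausted → over-quota 16%. → 16%.
Line C: oilseed → 05.02; fresh → 05.02.01; in bulk → 05.02.01.01. Scheduled 29%. Norvale agreement on 05.01.01.02: 05.02.01.01 not covered; Norvale agreement on 05.01.01: 05.02.01.01 not covered. → 29%.
Line D: nuts → 05.01; frozen → 05.01.01; for industrial use → 05.01.01.03. Scheduled 15%. Norvale agreement on 05.01.01.02: 05.01.01.03 not covered; Norvale agreement on 05.01.01: RVC < 65%. → 15%.
Sum: 2% + 16% + 29% + 15% = 62%.

62%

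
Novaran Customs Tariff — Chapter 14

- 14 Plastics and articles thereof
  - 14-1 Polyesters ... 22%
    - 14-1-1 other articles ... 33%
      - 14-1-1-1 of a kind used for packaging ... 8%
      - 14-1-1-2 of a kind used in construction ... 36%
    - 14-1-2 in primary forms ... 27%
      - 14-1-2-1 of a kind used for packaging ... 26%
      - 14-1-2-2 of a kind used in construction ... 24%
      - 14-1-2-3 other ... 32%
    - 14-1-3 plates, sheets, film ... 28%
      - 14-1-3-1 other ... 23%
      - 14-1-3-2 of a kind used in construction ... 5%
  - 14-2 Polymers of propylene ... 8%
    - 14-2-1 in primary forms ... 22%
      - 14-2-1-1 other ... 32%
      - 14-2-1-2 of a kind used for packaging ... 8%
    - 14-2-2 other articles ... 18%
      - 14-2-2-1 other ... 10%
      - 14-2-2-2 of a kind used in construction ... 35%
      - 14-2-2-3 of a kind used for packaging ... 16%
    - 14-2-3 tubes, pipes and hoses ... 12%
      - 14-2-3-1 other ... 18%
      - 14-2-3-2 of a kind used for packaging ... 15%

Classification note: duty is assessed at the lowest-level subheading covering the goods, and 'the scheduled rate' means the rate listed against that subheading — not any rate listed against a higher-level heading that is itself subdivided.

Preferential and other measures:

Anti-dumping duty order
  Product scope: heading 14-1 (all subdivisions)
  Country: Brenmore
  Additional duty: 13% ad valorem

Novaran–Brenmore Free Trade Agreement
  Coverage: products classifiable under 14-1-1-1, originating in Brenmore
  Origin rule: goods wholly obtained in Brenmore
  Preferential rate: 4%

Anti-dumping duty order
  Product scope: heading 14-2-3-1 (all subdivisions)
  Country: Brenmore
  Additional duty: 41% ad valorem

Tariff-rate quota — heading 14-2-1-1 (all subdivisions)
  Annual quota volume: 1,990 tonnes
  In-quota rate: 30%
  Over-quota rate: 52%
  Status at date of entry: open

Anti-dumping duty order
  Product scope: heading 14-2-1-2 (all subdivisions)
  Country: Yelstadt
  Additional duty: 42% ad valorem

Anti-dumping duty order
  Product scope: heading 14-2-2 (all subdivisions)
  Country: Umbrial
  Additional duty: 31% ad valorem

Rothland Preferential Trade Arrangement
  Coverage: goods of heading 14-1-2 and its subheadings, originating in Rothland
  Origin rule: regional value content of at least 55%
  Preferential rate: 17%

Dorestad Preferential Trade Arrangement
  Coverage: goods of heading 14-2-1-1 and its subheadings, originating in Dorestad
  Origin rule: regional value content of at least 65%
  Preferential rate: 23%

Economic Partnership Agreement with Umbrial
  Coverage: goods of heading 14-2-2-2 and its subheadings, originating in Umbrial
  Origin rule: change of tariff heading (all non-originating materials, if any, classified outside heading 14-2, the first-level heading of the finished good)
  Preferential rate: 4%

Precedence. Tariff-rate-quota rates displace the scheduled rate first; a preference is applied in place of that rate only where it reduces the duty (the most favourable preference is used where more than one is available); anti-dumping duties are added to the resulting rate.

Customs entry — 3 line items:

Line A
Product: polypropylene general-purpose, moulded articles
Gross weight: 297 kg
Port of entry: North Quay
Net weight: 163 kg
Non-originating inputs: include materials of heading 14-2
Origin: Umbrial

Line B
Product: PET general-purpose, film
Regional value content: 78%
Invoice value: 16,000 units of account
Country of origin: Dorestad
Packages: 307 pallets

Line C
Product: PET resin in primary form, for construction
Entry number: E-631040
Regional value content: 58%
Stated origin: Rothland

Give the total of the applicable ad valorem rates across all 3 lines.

Line A: polypropylene → 14-2; moulded articles → 14-2-2; general-purpose → 14-2-2-1. Scheduled 10%. Umbrial agreement on 14-2-2-2: 14-2-2-1 not covered; anti-dumping (Umbrial, 14-2-2): +31%; total 10% + 31% = 41%. → 41%.
Line B: PET → 14-1; film → 14-1-3; general-purpose → 14-1-3-1. Scheduled 23%. Dorestad agreement on 14-2-1-1: 14-1-3-1 not covered. → 23%.
Line C: PET → 14-1; resin in primary form → 14-1-2; for construction → 14-1-2-2. Scheduled 24%. Rothland agreement on 14-1-2: RVC ≥ 55% → 17% available; preferential 17%. → 17%.
Sum: 41% + 23% + 17% = 81%.

81%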